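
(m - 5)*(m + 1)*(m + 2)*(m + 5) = m^4 + 3*m^3 - 23*m^2 - 75*m - 50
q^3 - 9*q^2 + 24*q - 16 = (q - 4)^2*(q - 1)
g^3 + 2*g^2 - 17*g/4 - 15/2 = (g - 2)*(g + 3/2)*(g + 5/2)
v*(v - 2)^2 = v^3 - 4*v^2 + 4*v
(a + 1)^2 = a^2 + 2*a + 1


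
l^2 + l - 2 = (l - 1)*(l + 2)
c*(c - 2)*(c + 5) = c^3 + 3*c^2 - 10*c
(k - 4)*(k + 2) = k^2 - 2*k - 8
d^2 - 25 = (d - 5)*(d + 5)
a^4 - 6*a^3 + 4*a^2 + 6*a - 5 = (a - 5)*(a - 1)^2*(a + 1)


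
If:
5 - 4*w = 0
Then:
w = 5/4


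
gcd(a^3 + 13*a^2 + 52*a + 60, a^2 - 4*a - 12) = a + 2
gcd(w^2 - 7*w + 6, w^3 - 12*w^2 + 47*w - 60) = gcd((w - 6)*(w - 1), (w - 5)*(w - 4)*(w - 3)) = 1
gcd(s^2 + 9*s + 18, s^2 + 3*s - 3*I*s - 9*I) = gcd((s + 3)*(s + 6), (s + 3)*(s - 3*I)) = s + 3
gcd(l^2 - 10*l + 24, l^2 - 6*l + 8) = l - 4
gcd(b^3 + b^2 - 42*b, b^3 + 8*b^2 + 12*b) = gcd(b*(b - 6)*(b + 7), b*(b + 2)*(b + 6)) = b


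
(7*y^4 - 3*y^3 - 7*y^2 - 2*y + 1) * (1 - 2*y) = -14*y^5 + 13*y^4 + 11*y^3 - 3*y^2 - 4*y + 1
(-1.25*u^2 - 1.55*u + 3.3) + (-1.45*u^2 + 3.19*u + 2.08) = -2.7*u^2 + 1.64*u + 5.38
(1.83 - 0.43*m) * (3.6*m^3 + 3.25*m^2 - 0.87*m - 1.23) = -1.548*m^4 + 5.1905*m^3 + 6.3216*m^2 - 1.0632*m - 2.2509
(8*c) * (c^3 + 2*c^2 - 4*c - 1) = 8*c^4 + 16*c^3 - 32*c^2 - 8*c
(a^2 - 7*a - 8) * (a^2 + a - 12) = a^4 - 6*a^3 - 27*a^2 + 76*a + 96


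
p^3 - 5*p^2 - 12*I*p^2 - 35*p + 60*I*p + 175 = (p - 5)*(p - 7*I)*(p - 5*I)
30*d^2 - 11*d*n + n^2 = (-6*d + n)*(-5*d + n)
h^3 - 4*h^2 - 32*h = h*(h - 8)*(h + 4)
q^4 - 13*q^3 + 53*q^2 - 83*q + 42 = (q - 7)*(q - 3)*(q - 2)*(q - 1)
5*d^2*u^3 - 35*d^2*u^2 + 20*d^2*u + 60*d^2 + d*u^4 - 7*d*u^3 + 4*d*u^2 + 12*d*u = (5*d + u)*(u - 6)*(u - 2)*(d*u + d)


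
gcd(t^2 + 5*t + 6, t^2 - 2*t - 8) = t + 2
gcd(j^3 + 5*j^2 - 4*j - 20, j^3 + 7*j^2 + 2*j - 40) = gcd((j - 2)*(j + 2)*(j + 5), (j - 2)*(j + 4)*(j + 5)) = j^2 + 3*j - 10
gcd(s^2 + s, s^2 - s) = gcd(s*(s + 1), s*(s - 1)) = s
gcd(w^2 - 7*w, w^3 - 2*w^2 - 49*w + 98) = w - 7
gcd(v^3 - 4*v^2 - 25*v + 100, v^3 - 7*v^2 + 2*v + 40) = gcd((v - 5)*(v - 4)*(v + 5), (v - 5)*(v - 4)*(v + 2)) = v^2 - 9*v + 20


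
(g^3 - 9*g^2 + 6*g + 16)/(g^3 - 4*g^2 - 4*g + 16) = (g^2 - 7*g - 8)/(g^2 - 2*g - 8)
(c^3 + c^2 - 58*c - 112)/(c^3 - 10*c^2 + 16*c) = (c^2 + 9*c + 14)/(c*(c - 2))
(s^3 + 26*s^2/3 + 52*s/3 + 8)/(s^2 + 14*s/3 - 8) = (3*s^2 + 8*s + 4)/(3*s - 4)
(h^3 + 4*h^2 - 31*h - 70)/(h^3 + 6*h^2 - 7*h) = (h^2 - 3*h - 10)/(h*(h - 1))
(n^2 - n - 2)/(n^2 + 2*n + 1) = (n - 2)/(n + 1)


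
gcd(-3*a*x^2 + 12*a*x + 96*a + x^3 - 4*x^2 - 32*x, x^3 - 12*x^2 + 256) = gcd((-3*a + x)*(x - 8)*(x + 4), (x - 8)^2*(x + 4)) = x^2 - 4*x - 32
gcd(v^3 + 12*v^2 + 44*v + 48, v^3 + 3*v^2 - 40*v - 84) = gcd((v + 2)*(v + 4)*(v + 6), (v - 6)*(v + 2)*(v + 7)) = v + 2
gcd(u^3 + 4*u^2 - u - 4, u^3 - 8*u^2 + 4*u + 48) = 1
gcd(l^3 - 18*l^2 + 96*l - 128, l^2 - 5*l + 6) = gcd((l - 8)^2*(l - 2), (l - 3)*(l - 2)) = l - 2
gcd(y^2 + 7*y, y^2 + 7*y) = y^2 + 7*y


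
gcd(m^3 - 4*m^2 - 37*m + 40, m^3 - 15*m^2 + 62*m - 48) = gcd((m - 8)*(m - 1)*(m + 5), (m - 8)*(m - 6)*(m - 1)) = m^2 - 9*m + 8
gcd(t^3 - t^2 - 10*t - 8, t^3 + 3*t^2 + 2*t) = t^2 + 3*t + 2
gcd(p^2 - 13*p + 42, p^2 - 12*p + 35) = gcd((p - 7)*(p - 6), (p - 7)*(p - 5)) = p - 7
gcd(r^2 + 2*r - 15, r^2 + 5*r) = r + 5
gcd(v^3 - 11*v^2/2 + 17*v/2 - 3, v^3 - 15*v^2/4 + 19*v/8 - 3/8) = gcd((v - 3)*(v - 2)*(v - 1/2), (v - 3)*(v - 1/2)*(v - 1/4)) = v^2 - 7*v/2 + 3/2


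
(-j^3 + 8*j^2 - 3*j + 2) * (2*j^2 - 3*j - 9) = -2*j^5 + 19*j^4 - 21*j^3 - 59*j^2 + 21*j - 18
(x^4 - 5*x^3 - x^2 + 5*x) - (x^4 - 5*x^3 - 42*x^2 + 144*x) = 41*x^2 - 139*x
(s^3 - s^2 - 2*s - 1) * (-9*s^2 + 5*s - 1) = -9*s^5 + 14*s^4 + 12*s^3 - 3*s + 1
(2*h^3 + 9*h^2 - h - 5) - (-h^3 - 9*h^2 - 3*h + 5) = 3*h^3 + 18*h^2 + 2*h - 10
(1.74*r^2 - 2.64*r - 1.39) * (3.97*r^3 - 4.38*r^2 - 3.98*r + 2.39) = 6.9078*r^5 - 18.102*r^4 - 0.8803*r^3 + 20.754*r^2 - 0.777400000000001*r - 3.3221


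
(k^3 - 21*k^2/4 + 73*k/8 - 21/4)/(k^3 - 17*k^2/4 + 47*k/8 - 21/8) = (k - 2)/(k - 1)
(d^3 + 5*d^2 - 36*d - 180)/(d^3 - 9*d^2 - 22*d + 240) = (d + 6)/(d - 8)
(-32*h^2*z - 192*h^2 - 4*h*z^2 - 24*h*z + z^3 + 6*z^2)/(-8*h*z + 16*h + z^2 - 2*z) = (4*h*z + 24*h + z^2 + 6*z)/(z - 2)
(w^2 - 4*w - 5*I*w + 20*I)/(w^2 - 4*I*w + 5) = (w - 4)/(w + I)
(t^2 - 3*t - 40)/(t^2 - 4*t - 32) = (t + 5)/(t + 4)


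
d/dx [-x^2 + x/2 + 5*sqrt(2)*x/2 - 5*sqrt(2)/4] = -2*x + 1/2 + 5*sqrt(2)/2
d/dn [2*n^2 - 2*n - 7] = 4*n - 2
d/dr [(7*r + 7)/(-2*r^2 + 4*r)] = 7*(r^2 + 2*r - 2)/(2*r^2*(r^2 - 4*r + 4))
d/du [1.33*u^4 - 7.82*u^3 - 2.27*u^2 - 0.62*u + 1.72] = 5.32*u^3 - 23.46*u^2 - 4.54*u - 0.62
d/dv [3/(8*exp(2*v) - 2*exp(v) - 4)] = (3/2 - 12*exp(v))*exp(v)/(-4*exp(2*v) + exp(v) + 2)^2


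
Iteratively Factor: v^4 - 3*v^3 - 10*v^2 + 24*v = (v)*(v^3 - 3*v^2 - 10*v + 24) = v*(v - 2)*(v^2 - v - 12) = v*(v - 4)*(v - 2)*(v + 3)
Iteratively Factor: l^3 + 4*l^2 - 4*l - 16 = (l - 2)*(l^2 + 6*l + 8) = (l - 2)*(l + 4)*(l + 2)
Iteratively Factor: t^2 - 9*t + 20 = (t - 4)*(t - 5)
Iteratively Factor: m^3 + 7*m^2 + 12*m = (m)*(m^2 + 7*m + 12) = m*(m + 3)*(m + 4)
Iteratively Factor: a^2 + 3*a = (a + 3)*(a)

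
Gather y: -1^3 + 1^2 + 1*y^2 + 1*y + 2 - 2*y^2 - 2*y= -y^2 - y + 2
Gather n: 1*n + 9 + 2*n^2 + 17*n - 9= 2*n^2 + 18*n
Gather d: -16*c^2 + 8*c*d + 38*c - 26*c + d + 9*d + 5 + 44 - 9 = -16*c^2 + 12*c + d*(8*c + 10) + 40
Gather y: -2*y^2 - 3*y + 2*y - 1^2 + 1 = -2*y^2 - y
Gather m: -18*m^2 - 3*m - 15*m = -18*m^2 - 18*m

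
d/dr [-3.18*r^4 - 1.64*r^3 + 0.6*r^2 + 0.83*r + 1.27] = -12.72*r^3 - 4.92*r^2 + 1.2*r + 0.83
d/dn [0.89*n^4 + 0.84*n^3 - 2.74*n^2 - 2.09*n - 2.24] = 3.56*n^3 + 2.52*n^2 - 5.48*n - 2.09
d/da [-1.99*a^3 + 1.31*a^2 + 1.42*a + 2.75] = -5.97*a^2 + 2.62*a + 1.42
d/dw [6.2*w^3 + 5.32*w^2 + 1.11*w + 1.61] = 18.6*w^2 + 10.64*w + 1.11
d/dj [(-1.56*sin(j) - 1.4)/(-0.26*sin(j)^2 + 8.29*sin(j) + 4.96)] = (-0.4056*sin(j)^2 - 0.728*sin(j) + 3.8684)*cos(j)/(0.0676*sin(j)^4 - 4.3108*sin(j)^3 + 66.1449*sin(j)^2 + 82.2368*sin(j) + 24.6016)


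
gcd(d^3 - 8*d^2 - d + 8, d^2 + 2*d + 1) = d + 1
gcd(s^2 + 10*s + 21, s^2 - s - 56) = s + 7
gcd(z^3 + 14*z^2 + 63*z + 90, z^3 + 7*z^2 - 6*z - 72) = z + 6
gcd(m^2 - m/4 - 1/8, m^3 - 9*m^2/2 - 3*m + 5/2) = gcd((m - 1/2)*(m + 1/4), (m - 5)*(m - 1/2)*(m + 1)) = m - 1/2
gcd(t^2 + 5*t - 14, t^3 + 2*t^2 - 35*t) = t + 7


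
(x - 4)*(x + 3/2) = x^2 - 5*x/2 - 6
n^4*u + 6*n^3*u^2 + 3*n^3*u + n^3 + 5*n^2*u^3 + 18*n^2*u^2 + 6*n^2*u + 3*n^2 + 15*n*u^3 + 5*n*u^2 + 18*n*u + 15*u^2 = (n + 3)*(n + u)*(n + 5*u)*(n*u + 1)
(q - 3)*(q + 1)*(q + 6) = q^3 + 4*q^2 - 15*q - 18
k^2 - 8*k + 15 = (k - 5)*(k - 3)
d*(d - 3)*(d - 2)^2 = d^4 - 7*d^3 + 16*d^2 - 12*d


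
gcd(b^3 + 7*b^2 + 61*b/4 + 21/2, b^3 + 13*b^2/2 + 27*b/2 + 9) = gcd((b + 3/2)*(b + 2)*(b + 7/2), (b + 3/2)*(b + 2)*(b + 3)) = b^2 + 7*b/2 + 3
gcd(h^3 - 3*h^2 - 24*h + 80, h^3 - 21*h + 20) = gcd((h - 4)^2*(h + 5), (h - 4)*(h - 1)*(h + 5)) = h^2 + h - 20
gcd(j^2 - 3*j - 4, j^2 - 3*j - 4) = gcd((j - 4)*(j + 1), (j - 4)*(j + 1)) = j^2 - 3*j - 4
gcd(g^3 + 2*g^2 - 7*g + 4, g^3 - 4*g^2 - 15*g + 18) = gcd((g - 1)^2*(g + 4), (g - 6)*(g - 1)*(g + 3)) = g - 1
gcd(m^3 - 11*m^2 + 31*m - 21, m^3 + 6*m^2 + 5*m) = 1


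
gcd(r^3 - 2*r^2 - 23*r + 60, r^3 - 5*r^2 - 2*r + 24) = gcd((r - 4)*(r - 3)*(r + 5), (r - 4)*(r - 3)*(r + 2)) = r^2 - 7*r + 12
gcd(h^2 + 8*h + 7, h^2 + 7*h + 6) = h + 1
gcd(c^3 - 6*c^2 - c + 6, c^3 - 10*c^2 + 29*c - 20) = c - 1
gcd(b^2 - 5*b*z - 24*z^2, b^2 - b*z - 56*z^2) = -b + 8*z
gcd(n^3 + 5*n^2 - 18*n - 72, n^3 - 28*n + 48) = n^2 + 2*n - 24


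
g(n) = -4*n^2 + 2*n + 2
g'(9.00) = -70.00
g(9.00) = -304.00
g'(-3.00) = 26.00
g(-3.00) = -40.00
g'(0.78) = -4.24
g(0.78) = 1.13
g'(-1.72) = 15.76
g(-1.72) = -13.27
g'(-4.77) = 40.16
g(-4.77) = -98.55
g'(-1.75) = 16.00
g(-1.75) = -13.75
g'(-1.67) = 15.36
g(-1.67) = -12.50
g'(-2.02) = 18.16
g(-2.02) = -18.36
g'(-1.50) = 14.00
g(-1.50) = -10.00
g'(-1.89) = 17.12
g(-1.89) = -16.07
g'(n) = 2 - 8*n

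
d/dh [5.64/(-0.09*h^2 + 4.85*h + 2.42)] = (1.0152*h - 27.354)/(-0.09*h^2 + 4.85*h + 2.42)^2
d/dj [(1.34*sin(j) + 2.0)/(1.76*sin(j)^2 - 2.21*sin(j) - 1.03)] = (-2.3584*sin(j)^2 - 7.04*sin(j) + 3.0398)*cos(j)/(3.0976*sin(j)^4 - 7.7792*sin(j)^3 + 1.2585*sin(j)^2 + 4.5526*sin(j) + 1.0609)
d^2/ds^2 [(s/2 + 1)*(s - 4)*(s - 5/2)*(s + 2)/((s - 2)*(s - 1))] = (s^6 - 9*s^5 + 33*s^4 - 175*s^3/2 + 261*s^2 - 474*s + 316)/(s^6 - 9*s^5 + 33*s^4 - 63*s^3 + 66*s^2 - 36*s + 8)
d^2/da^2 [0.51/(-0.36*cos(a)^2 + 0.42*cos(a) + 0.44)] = (-0.264384*(1 - cos(a)^2)^2 + 0.231336*cos(a)^3 - 0.545292*cos(a)^2 - 0.368424*cos(a) + 0.60588)/(-0.36*cos(a)^2 + 0.42*cos(a) + 0.44)^3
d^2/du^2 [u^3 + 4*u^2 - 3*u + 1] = 6*u + 8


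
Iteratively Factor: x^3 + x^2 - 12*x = (x)*(x^2 + x - 12) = x*(x + 4)*(x - 3)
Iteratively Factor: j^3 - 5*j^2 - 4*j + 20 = (j + 2)*(j^2 - 7*j + 10) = (j - 2)*(j + 2)*(j - 5)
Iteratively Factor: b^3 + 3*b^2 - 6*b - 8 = (b - 2)*(b^2 + 5*b + 4) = (b - 2)*(b + 1)*(b + 4)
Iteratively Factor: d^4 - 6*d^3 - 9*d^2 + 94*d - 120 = (d - 3)*(d^3 - 3*d^2 - 18*d + 40) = (d - 3)*(d + 4)*(d^2 - 7*d + 10) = (d - 3)*(d - 2)*(d + 4)*(d - 5)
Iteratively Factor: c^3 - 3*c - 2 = (c + 1)*(c^2 - c - 2) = (c + 1)^2*(c - 2)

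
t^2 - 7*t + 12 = (t - 4)*(t - 3)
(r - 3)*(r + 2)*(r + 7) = r^3 + 6*r^2 - 13*r - 42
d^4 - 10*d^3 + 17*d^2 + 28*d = d*(d - 7)*(d - 4)*(d + 1)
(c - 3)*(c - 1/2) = c^2 - 7*c/2 + 3/2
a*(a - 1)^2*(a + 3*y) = a^4 + 3*a^3*y - 2*a^3 - 6*a^2*y + a^2 + 3*a*y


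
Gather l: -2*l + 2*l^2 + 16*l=2*l^2 + 14*l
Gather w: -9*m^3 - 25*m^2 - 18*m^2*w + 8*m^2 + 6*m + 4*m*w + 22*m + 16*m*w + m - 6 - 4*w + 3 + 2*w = -9*m^3 - 17*m^2 + 29*m + w*(-18*m^2 + 20*m - 2) - 3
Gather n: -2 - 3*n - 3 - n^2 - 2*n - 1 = -n^2 - 5*n - 6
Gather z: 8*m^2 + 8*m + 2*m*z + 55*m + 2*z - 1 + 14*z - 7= 8*m^2 + 63*m + z*(2*m + 16) - 8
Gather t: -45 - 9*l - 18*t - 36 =-9*l - 18*t - 81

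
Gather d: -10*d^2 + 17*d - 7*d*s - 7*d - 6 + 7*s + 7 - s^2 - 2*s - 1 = -10*d^2 + d*(10 - 7*s) - s^2 + 5*s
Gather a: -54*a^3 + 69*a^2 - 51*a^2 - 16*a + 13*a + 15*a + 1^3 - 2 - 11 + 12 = -54*a^3 + 18*a^2 + 12*a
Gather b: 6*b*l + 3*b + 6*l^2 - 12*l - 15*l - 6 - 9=b*(6*l + 3) + 6*l^2 - 27*l - 15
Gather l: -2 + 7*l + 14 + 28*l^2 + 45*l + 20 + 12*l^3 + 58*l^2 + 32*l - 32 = 12*l^3 + 86*l^2 + 84*l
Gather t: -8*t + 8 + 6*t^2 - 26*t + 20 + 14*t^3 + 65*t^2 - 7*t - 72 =14*t^3 + 71*t^2 - 41*t - 44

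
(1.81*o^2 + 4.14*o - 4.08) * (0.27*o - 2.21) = 0.4887*o^3 - 2.8823*o^2 - 10.251*o + 9.0168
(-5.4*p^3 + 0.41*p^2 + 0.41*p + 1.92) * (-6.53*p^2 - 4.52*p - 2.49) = 35.262*p^5 + 21.7307*p^4 + 8.9155*p^3 - 15.4117*p^2 - 9.6993*p - 4.7808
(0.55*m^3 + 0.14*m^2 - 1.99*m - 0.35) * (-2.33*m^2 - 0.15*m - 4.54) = -1.2815*m^5 - 0.4087*m^4 + 2.1187*m^3 + 0.4784*m^2 + 9.0871*m + 1.589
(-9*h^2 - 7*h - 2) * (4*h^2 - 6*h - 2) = -36*h^4 + 26*h^3 + 52*h^2 + 26*h + 4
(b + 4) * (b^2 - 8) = b^3 + 4*b^2 - 8*b - 32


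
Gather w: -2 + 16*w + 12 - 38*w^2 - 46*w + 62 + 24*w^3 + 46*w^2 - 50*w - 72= 24*w^3 + 8*w^2 - 80*w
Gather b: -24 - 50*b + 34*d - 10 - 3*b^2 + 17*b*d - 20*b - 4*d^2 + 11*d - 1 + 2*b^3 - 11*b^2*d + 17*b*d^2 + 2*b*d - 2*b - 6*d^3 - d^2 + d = 2*b^3 + b^2*(-11*d - 3) + b*(17*d^2 + 19*d - 72) - 6*d^3 - 5*d^2 + 46*d - 35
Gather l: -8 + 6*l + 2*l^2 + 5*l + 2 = 2*l^2 + 11*l - 6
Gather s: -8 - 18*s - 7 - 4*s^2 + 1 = -4*s^2 - 18*s - 14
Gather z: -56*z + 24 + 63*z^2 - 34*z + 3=63*z^2 - 90*z + 27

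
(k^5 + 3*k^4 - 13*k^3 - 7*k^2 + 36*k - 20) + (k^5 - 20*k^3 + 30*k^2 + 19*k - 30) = 2*k^5 + 3*k^4 - 33*k^3 + 23*k^2 + 55*k - 50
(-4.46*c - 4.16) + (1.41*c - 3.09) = -3.05*c - 7.25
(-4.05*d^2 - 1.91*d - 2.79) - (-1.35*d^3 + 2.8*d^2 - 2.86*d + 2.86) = 1.35*d^3 - 6.85*d^2 + 0.95*d - 5.65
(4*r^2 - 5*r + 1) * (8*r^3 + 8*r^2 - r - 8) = 32*r^5 - 8*r^4 - 36*r^3 - 19*r^2 + 39*r - 8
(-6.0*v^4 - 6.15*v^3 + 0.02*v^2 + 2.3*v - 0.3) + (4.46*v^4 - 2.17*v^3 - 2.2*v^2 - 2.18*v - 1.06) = -1.54*v^4 - 8.32*v^3 - 2.18*v^2 + 0.12*v - 1.36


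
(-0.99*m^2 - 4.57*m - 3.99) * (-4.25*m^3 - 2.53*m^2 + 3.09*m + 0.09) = 4.2075*m^5 + 21.9272*m^4 + 25.4605*m^3 - 4.1157*m^2 - 12.7404*m - 0.3591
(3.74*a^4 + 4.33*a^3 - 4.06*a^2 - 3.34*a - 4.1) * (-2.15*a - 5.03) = -8.041*a^5 - 28.1217*a^4 - 13.0509*a^3 + 27.6028*a^2 + 25.6152*a + 20.623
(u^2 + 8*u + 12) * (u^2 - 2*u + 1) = u^4 + 6*u^3 - 3*u^2 - 16*u + 12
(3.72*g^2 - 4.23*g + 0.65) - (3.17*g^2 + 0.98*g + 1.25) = 0.55*g^2 - 5.21*g - 0.6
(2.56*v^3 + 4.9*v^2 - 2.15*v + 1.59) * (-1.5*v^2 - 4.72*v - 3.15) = -3.84*v^5 - 19.4332*v^4 - 27.967*v^3 - 7.672*v^2 - 0.7323*v - 5.0085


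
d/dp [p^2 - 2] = 2*p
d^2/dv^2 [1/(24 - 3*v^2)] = 2*(-3*v^2 - 8)/(3*(v^2 - 8)^3)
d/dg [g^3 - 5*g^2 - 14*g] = 3*g^2 - 10*g - 14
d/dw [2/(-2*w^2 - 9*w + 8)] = 2*(4*w + 9)/(2*w^2 + 9*w - 8)^2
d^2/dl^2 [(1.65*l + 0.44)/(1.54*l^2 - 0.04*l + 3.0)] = ((1.65*l + 0.44)*(3.08*l - 0.04)*(6.16*l - 0.08) - (15.246*l + 1.2232)*(1.54*l^2 - 0.04*l + 3.0))/(1.54*l^2 - 0.04*l + 3.0)^3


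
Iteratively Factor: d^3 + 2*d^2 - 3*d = (d)*(d^2 + 2*d - 3) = d*(d + 3)*(d - 1)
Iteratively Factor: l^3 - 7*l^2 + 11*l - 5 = (l - 5)*(l^2 - 2*l + 1) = (l - 5)*(l - 1)*(l - 1)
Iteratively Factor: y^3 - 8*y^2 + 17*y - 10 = (y - 5)*(y^2 - 3*y + 2) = (y - 5)*(y - 1)*(y - 2)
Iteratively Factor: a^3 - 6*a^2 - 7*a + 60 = (a - 4)*(a^2 - 2*a - 15) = (a - 4)*(a + 3)*(a - 5)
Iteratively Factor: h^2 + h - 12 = (h + 4)*(h - 3)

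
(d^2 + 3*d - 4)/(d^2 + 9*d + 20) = (d - 1)/(d + 5)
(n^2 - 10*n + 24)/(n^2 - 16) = (n - 6)/(n + 4)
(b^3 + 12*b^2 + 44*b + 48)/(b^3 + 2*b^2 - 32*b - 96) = (b^2 + 8*b + 12)/(b^2 - 2*b - 24)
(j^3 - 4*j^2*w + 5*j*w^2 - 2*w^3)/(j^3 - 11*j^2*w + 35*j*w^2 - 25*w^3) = (j^2 - 3*j*w + 2*w^2)/(j^2 - 10*j*w + 25*w^2)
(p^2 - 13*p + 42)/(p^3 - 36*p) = (p - 7)/(p*(p + 6))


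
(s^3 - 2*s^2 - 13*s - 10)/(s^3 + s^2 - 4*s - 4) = (s - 5)/(s - 2)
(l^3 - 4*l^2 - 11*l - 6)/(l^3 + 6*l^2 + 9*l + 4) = (l - 6)/(l + 4)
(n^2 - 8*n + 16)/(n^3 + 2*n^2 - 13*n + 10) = (n^2 - 8*n + 16)/(n^3 + 2*n^2 - 13*n + 10)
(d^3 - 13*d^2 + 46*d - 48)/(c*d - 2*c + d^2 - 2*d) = (d^2 - 11*d + 24)/(c + d)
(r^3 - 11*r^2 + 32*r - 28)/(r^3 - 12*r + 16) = (r - 7)/(r + 4)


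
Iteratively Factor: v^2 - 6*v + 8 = (v - 4)*(v - 2)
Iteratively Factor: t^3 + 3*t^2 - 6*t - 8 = (t + 1)*(t^2 + 2*t - 8) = (t + 1)*(t + 4)*(t - 2)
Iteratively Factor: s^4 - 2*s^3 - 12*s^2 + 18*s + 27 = (s + 3)*(s^3 - 5*s^2 + 3*s + 9) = (s + 1)*(s + 3)*(s^2 - 6*s + 9) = (s - 3)*(s + 1)*(s + 3)*(s - 3)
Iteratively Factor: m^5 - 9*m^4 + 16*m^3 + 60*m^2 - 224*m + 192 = (m - 2)*(m^4 - 7*m^3 + 2*m^2 + 64*m - 96) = (m - 2)^2*(m^3 - 5*m^2 - 8*m + 48) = (m - 4)*(m - 2)^2*(m^2 - m - 12) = (m - 4)*(m - 2)^2*(m + 3)*(m - 4)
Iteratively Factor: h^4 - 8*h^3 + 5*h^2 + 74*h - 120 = (h + 3)*(h^3 - 11*h^2 + 38*h - 40) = (h - 4)*(h + 3)*(h^2 - 7*h + 10) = (h - 4)*(h - 2)*(h + 3)*(h - 5)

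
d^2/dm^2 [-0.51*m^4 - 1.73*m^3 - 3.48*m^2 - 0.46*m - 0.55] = -6.12*m^2 - 10.38*m - 6.96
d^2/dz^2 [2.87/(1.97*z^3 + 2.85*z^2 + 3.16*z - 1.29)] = (-(33.9234*z + 16.359)*(1.97*z^3 + 2.85*z^2 + 3.16*z - 1.29) + 2.87*(5.91*z^2 + 5.7*z + 3.16)*(11.82*z^2 + 11.4*z + 6.32))/(1.97*z^3 + 2.85*z^2 + 3.16*z - 1.29)^3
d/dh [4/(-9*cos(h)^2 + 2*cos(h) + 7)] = 8*(1 - 9*cos(h))*sin(h)/(-9*cos(h)^2 + 2*cos(h) + 7)^2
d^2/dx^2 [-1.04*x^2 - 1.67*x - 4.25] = -2.08000000000000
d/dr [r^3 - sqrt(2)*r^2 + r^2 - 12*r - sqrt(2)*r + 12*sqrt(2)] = 3*r^2 - 2*sqrt(2)*r + 2*r - 12 - sqrt(2)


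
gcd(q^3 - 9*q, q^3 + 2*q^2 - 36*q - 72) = 1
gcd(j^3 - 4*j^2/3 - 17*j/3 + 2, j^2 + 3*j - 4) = 1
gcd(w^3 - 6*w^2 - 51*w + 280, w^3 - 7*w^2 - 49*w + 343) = w + 7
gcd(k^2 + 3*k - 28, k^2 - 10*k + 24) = k - 4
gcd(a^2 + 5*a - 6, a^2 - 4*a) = 1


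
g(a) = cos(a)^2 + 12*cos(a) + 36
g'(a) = -2*sin(a)*cos(a) - 12*sin(a)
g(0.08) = 48.96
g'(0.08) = -1.12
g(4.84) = 37.54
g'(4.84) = 12.15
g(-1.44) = 37.58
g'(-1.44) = 12.16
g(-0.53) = 47.10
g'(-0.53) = 6.94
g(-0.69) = 45.85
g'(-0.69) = 8.62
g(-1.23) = 40.12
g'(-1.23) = 11.94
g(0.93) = 43.53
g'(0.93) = -10.58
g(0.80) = 44.85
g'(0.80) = -9.61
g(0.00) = 49.00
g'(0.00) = 0.00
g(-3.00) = 25.10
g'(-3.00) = 1.41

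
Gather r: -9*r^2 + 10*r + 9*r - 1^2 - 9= -9*r^2 + 19*r - 10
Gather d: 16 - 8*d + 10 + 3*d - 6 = 20 - 5*d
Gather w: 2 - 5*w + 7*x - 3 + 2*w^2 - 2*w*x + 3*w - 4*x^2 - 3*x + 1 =2*w^2 + w*(-2*x - 2) - 4*x^2 + 4*x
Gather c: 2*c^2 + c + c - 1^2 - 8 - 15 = 2*c^2 + 2*c - 24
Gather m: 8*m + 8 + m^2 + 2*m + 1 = m^2 + 10*m + 9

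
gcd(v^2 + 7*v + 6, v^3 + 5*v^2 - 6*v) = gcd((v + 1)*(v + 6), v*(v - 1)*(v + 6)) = v + 6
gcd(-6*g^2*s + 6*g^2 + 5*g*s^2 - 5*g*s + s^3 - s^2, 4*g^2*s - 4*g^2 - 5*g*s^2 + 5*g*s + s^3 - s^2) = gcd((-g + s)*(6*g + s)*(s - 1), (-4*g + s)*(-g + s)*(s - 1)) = -g*s + g + s^2 - s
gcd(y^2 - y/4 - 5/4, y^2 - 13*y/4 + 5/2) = y - 5/4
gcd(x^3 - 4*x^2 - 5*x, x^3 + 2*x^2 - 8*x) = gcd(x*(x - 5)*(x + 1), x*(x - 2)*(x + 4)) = x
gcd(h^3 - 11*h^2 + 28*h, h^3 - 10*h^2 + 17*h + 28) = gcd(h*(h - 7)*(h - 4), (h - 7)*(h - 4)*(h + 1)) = h^2 - 11*h + 28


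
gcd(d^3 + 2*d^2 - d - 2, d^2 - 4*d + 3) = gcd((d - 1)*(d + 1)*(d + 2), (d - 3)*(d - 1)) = d - 1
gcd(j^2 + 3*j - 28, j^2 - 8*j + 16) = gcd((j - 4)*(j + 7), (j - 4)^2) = j - 4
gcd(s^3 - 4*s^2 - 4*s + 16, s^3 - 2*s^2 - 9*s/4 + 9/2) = s - 2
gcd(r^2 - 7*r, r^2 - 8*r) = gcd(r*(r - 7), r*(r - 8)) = r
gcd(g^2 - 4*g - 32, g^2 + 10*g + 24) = g + 4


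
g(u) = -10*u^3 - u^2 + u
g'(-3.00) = -263.00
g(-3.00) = 258.00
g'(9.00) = -2447.00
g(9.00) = -7362.00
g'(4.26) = -551.95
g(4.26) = -786.98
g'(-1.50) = -63.50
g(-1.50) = 30.00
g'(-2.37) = -162.77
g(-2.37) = 125.13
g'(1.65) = -83.98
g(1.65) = -45.99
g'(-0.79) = -16.14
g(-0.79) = 3.52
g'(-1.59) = -71.66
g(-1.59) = 36.08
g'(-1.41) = -55.82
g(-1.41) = 24.63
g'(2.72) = -226.39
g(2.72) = -205.91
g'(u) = -30*u^2 - 2*u + 1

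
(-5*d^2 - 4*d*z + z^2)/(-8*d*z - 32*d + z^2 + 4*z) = (5*d^2 + 4*d*z - z^2)/(8*d*z + 32*d - z^2 - 4*z)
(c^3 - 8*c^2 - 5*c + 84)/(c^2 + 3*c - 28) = (c^2 - 4*c - 21)/(c + 7)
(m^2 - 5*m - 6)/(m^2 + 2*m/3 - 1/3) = 3*(m - 6)/(3*m - 1)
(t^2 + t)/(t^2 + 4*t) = (t + 1)/(t + 4)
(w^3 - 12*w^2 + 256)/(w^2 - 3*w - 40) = (w^2 - 4*w - 32)/(w + 5)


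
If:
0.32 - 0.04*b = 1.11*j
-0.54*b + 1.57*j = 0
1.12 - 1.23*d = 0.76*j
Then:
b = 0.76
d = 0.75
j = 0.26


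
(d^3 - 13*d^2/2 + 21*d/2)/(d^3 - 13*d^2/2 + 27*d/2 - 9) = d*(2*d - 7)/(2*d^2 - 7*d + 6)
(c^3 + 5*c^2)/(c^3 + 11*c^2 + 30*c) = c/(c + 6)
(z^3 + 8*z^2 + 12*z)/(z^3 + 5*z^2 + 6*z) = (z + 6)/(z + 3)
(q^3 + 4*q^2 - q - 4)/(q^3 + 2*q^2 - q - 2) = (q + 4)/(q + 2)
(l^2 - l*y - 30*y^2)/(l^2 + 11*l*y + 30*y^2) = (l - 6*y)/(l + 6*y)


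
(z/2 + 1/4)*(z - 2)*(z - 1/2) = z^3/2 - z^2 - z/8 + 1/4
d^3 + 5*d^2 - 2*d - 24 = (d - 2)*(d + 3)*(d + 4)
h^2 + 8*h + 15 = (h + 3)*(h + 5)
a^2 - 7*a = a*(a - 7)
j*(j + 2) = j^2 + 2*j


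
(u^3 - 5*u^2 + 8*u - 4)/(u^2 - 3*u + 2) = u - 2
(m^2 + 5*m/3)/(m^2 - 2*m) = (m + 5/3)/(m - 2)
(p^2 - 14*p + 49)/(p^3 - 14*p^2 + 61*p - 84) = (p - 7)/(p^2 - 7*p + 12)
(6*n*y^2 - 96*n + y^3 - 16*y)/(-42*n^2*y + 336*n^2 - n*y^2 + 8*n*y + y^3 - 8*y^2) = (y^2 - 16)/(-7*n*y + 56*n + y^2 - 8*y)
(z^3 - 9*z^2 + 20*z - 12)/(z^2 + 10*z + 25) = (z^3 - 9*z^2 + 20*z - 12)/(z^2 + 10*z + 25)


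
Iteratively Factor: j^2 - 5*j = (j - 5)*(j)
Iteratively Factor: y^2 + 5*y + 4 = (y + 1)*(y + 4)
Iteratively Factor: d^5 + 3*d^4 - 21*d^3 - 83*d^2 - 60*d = (d - 5)*(d^4 + 8*d^3 + 19*d^2 + 12*d) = (d - 5)*(d + 3)*(d^3 + 5*d^2 + 4*d) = d*(d - 5)*(d + 3)*(d^2 + 5*d + 4) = d*(d - 5)*(d + 1)*(d + 3)*(d + 4)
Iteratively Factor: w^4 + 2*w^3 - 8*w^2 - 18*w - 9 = (w + 3)*(w^3 - w^2 - 5*w - 3) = (w + 1)*(w + 3)*(w^2 - 2*w - 3) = (w - 3)*(w + 1)*(w + 3)*(w + 1)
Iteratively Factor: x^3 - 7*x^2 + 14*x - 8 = (x - 1)*(x^2 - 6*x + 8) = (x - 2)*(x - 1)*(x - 4)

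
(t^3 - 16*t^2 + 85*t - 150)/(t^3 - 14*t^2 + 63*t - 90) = (t - 5)/(t - 3)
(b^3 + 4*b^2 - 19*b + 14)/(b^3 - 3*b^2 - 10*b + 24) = (b^2 + 6*b - 7)/(b^2 - b - 12)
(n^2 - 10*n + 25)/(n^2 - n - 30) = (-n^2 + 10*n - 25)/(-n^2 + n + 30)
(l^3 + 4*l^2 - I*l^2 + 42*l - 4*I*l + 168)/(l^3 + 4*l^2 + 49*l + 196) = (l + 6*I)/(l + 7*I)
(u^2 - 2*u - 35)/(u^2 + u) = (u^2 - 2*u - 35)/(u*(u + 1))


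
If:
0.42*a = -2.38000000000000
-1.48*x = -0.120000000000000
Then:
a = -5.67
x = 0.08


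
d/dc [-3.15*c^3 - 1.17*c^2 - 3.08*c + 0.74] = -9.45*c^2 - 2.34*c - 3.08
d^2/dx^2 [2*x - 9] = 0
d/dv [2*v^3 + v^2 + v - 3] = 6*v^2 + 2*v + 1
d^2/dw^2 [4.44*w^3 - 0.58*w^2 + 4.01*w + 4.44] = 26.64*w - 1.16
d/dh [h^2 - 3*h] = 2*h - 3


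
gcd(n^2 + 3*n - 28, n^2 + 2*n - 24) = n - 4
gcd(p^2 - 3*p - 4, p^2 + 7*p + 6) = p + 1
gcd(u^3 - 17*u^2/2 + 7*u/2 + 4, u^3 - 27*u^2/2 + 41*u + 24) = u^2 - 15*u/2 - 4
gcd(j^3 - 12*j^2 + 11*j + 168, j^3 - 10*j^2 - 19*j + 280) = j^2 - 15*j + 56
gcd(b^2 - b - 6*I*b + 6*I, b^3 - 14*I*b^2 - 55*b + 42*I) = b - 6*I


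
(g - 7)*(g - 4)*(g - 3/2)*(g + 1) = g^4 - 23*g^3/2 + 32*g^2 + 5*g/2 - 42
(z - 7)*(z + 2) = z^2 - 5*z - 14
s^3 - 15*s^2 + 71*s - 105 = (s - 7)*(s - 5)*(s - 3)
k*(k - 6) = k^2 - 6*k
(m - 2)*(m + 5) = m^2 + 3*m - 10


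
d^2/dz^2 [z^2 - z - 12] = 2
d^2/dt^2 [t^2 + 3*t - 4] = 2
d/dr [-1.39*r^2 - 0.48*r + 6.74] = -2.78*r - 0.48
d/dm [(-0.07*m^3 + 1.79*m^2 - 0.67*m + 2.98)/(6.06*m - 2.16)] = (-0.8484*m^3 + 11.301*m^2 - 7.7328*m - 16.6116)/(36.7236*m^2 - 26.1792*m + 4.6656)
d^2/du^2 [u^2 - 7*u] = 2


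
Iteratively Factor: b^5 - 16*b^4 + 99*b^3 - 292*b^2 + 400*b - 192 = (b - 3)*(b^4 - 13*b^3 + 60*b^2 - 112*b + 64) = (b - 4)*(b - 3)*(b^3 - 9*b^2 + 24*b - 16) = (b - 4)*(b - 3)*(b - 1)*(b^2 - 8*b + 16) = (b - 4)^2*(b - 3)*(b - 1)*(b - 4)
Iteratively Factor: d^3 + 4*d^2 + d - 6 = (d + 3)*(d^2 + d - 2) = (d - 1)*(d + 3)*(d + 2)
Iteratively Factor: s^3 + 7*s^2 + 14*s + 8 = (s + 4)*(s^2 + 3*s + 2) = (s + 2)*(s + 4)*(s + 1)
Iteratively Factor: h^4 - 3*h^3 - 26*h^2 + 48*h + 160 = (h - 5)*(h^3 + 2*h^2 - 16*h - 32) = (h - 5)*(h - 4)*(h^2 + 6*h + 8) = (h - 5)*(h - 4)*(h + 4)*(h + 2)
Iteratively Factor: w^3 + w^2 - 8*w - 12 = (w - 3)*(w^2 + 4*w + 4) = (w - 3)*(w + 2)*(w + 2)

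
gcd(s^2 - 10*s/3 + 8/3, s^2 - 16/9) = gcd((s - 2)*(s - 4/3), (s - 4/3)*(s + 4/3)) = s - 4/3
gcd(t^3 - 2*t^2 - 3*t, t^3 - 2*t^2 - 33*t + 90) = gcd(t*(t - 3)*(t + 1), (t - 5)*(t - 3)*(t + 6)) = t - 3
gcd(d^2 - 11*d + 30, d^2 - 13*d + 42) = d - 6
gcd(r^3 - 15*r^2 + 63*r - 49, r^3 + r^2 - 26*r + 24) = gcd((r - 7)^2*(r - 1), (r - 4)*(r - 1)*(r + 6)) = r - 1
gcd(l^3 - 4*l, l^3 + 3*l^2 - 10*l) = l^2 - 2*l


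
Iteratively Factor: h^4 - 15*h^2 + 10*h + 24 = (h - 2)*(h^3 + 2*h^2 - 11*h - 12) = (h - 2)*(h + 4)*(h^2 - 2*h - 3) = (h - 3)*(h - 2)*(h + 4)*(h + 1)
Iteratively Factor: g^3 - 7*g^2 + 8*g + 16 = (g + 1)*(g^2 - 8*g + 16) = (g - 4)*(g + 1)*(g - 4)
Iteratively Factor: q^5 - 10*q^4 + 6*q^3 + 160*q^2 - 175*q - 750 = (q + 3)*(q^4 - 13*q^3 + 45*q^2 + 25*q - 250) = (q - 5)*(q + 3)*(q^3 - 8*q^2 + 5*q + 50) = (q - 5)^2*(q + 3)*(q^2 - 3*q - 10) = (q - 5)^3*(q + 3)*(q + 2)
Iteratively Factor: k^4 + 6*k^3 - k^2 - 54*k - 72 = (k + 4)*(k^3 + 2*k^2 - 9*k - 18) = (k + 2)*(k + 4)*(k^2 - 9) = (k + 2)*(k + 3)*(k + 4)*(k - 3)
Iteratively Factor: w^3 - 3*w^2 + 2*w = (w - 1)*(w^2 - 2*w) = w*(w - 1)*(w - 2)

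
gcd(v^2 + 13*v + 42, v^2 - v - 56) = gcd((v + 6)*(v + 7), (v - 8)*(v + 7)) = v + 7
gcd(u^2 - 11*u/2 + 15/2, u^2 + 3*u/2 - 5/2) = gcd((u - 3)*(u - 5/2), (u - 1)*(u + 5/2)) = 1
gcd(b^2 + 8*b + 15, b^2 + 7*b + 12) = b + 3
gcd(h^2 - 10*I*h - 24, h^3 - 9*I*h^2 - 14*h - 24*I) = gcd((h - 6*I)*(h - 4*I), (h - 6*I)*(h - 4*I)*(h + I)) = h^2 - 10*I*h - 24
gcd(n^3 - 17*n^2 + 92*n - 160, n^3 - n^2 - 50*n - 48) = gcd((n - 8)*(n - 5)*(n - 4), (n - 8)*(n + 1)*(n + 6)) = n - 8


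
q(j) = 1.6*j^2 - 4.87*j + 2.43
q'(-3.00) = -14.47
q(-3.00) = 31.44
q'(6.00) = 14.33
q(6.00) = 30.81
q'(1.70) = 0.57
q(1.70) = -1.22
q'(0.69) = -2.66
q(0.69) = -0.17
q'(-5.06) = -21.06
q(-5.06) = 68.04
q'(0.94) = -1.86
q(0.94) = -0.73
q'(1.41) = -0.36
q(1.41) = -1.26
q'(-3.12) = -14.85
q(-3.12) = 33.20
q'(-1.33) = -9.13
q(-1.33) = 11.74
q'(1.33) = -0.61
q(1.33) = -1.22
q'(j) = 3.2*j - 4.87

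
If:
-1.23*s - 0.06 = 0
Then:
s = -0.05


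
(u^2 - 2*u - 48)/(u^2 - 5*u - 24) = (u + 6)/(u + 3)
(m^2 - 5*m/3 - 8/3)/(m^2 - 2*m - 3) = (m - 8/3)/(m - 3)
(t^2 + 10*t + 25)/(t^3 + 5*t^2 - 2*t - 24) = (t^2 + 10*t + 25)/(t^3 + 5*t^2 - 2*t - 24)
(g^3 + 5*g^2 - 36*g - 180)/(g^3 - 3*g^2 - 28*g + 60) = (g + 6)/(g - 2)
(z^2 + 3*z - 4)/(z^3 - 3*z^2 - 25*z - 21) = (-z^2 - 3*z + 4)/(-z^3 + 3*z^2 + 25*z + 21)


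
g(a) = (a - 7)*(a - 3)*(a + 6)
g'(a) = (a - 7)*(a - 3) + (a - 7)*(a + 6) + (a - 3)*(a + 6) = 3*a^2 - 8*a - 39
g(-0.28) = 136.58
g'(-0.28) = -36.52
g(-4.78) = 111.81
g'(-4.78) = 67.79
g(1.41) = 65.86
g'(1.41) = -44.32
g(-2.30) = 182.37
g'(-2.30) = -4.73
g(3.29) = -10.00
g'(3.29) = -32.85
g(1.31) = 70.29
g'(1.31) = -44.33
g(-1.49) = 171.92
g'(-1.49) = -20.42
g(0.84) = 91.01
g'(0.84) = -43.60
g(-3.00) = 180.00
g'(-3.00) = 12.00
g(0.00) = 126.00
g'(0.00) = -39.00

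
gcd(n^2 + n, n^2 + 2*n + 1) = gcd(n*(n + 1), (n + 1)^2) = n + 1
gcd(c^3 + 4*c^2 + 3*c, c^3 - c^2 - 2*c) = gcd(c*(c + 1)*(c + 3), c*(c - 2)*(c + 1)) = c^2 + c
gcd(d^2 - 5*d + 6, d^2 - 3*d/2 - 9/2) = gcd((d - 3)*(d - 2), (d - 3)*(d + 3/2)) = d - 3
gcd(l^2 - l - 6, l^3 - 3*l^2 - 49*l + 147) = l - 3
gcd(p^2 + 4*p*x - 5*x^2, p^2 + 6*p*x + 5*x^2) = p + 5*x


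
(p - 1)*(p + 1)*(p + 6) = p^3 + 6*p^2 - p - 6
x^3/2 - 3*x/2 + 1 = (x/2 + 1)*(x - 1)^2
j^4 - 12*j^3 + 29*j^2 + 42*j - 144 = (j - 8)*(j - 3)^2*(j + 2)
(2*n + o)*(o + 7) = 2*n*o + 14*n + o^2 + 7*o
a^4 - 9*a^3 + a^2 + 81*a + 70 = (a - 7)*(a - 5)*(a + 1)*(a + 2)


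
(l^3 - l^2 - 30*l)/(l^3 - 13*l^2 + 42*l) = (l + 5)/(l - 7)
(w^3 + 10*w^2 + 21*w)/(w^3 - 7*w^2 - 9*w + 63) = w*(w + 7)/(w^2 - 10*w + 21)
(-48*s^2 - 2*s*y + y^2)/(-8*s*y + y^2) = (6*s + y)/y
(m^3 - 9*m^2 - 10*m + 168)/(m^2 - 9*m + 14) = (m^2 - 2*m - 24)/(m - 2)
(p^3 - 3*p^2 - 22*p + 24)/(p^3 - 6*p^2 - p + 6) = (p + 4)/(p + 1)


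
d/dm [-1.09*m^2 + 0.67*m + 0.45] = 0.67 - 2.18*m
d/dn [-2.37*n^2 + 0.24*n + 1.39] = 0.24 - 4.74*n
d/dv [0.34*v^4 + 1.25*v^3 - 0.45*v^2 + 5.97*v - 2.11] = 1.36*v^3 + 3.75*v^2 - 0.9*v + 5.97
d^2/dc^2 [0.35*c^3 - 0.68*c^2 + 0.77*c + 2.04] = 2.1*c - 1.36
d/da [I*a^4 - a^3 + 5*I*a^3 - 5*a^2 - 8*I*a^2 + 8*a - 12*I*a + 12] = 4*I*a^3 + a^2*(-3 + 15*I) + a*(-10 - 16*I) + 8 - 12*I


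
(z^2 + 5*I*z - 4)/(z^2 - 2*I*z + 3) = (z + 4*I)/(z - 3*I)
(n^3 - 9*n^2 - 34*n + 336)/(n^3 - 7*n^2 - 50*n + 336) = (n^2 - n - 42)/(n^2 + n - 42)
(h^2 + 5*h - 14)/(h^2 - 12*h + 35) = (h^2 + 5*h - 14)/(h^2 - 12*h + 35)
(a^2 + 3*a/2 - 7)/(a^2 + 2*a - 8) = (a + 7/2)/(a + 4)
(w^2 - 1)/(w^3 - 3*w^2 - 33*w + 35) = (w + 1)/(w^2 - 2*w - 35)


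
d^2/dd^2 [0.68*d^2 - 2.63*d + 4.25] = 1.36000000000000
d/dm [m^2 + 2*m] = 2*m + 2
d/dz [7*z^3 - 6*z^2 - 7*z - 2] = 21*z^2 - 12*z - 7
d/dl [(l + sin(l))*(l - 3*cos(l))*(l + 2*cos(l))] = sqrt(2)*l^2*sin(l + pi/4) + 3*l^2 + 6*l*sin(2*l) - l*cos(2*l) - 2*sqrt(2)*l*cos(l + pi/4) - sin(2*l)/2 - 3*cos(l)/2 - 3*cos(2*l) - 9*cos(3*l)/2 - 3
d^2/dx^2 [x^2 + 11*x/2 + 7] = 2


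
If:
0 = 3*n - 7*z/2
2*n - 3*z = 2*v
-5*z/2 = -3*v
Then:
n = 0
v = 0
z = 0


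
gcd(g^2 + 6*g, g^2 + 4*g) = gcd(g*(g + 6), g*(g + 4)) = g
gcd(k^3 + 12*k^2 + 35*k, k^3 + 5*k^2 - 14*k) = k^2 + 7*k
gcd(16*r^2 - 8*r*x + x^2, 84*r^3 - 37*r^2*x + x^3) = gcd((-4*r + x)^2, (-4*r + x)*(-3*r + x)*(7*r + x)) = -4*r + x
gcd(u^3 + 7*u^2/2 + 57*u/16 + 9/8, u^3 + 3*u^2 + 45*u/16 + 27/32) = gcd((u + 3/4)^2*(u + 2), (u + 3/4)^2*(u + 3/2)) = u^2 + 3*u/2 + 9/16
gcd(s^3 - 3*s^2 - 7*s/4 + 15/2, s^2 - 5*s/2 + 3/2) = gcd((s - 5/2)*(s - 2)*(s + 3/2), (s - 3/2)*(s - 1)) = 1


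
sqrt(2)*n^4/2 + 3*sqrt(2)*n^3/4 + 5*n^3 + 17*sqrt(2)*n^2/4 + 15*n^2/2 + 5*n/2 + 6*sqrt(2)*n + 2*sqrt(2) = (n + 1/2)*(n + sqrt(2))*(n + 4*sqrt(2))*(sqrt(2)*n/2 + sqrt(2)/2)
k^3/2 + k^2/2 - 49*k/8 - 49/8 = (k/2 + 1/2)*(k - 7/2)*(k + 7/2)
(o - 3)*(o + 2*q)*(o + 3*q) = o^3 + 5*o^2*q - 3*o^2 + 6*o*q^2 - 15*o*q - 18*q^2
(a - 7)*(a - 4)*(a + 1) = a^3 - 10*a^2 + 17*a + 28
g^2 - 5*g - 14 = (g - 7)*(g + 2)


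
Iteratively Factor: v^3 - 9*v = (v)*(v^2 - 9) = v*(v + 3)*(v - 3)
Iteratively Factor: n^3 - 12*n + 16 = (n - 2)*(n^2 + 2*n - 8) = (n - 2)*(n + 4)*(n - 2)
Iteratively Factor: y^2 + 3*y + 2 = (y + 2)*(y + 1)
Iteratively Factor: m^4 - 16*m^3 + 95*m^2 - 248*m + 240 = (m - 4)*(m^3 - 12*m^2 + 47*m - 60) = (m - 4)^2*(m^2 - 8*m + 15) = (m - 4)^2*(m - 3)*(m - 5)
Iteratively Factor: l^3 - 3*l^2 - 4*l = (l + 1)*(l^2 - 4*l) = l*(l + 1)*(l - 4)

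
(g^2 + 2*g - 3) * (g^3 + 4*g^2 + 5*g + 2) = g^5 + 6*g^4 + 10*g^3 - 11*g - 6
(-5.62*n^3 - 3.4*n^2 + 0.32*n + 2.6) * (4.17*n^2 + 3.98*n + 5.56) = -23.4354*n^5 - 36.5456*n^4 - 43.4448*n^3 - 6.7884*n^2 + 12.1272*n + 14.456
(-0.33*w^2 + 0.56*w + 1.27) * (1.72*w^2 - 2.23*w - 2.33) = -0.5676*w^4 + 1.6991*w^3 + 1.7045*w^2 - 4.1369*w - 2.9591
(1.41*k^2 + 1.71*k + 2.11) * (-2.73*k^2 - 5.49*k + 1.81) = -3.8493*k^4 - 12.4092*k^3 - 12.5961*k^2 - 8.4888*k + 3.8191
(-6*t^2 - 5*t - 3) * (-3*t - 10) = 18*t^3 + 75*t^2 + 59*t + 30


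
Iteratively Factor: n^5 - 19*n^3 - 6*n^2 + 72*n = (n + 3)*(n^4 - 3*n^3 - 10*n^2 + 24*n) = (n - 2)*(n + 3)*(n^3 - n^2 - 12*n) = (n - 4)*(n - 2)*(n + 3)*(n^2 + 3*n) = (n - 4)*(n - 2)*(n + 3)^2*(n)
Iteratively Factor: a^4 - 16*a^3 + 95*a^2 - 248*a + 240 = (a - 4)*(a^3 - 12*a^2 + 47*a - 60) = (a - 4)*(a - 3)*(a^2 - 9*a + 20) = (a - 4)^2*(a - 3)*(a - 5)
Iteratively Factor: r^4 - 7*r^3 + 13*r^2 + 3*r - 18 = (r + 1)*(r^3 - 8*r^2 + 21*r - 18) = (r - 3)*(r + 1)*(r^2 - 5*r + 6) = (r - 3)*(r - 2)*(r + 1)*(r - 3)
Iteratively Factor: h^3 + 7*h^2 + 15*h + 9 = (h + 3)*(h^2 + 4*h + 3) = (h + 1)*(h + 3)*(h + 3)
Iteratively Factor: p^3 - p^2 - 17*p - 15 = (p - 5)*(p^2 + 4*p + 3) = (p - 5)*(p + 1)*(p + 3)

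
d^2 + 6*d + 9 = (d + 3)^2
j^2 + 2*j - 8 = (j - 2)*(j + 4)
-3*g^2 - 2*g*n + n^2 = (-3*g + n)*(g + n)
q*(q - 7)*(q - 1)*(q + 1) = q^4 - 7*q^3 - q^2 + 7*q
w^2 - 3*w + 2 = (w - 2)*(w - 1)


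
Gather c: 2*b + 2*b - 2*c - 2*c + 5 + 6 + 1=4*b - 4*c + 12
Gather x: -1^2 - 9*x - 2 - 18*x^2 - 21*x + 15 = -18*x^2 - 30*x + 12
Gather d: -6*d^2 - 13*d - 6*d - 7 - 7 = -6*d^2 - 19*d - 14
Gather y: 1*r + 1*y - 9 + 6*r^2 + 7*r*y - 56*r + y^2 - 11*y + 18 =6*r^2 - 55*r + y^2 + y*(7*r - 10) + 9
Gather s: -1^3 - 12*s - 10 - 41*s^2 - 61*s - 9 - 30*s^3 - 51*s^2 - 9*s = -30*s^3 - 92*s^2 - 82*s - 20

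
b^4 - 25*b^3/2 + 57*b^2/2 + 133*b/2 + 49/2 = (b - 7)^2*(b + 1/2)*(b + 1)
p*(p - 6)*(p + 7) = p^3 + p^2 - 42*p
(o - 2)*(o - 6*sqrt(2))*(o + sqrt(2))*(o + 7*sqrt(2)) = o^4 - 2*o^3 + 2*sqrt(2)*o^3 - 82*o^2 - 4*sqrt(2)*o^2 - 84*sqrt(2)*o + 164*o + 168*sqrt(2)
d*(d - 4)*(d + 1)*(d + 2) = d^4 - d^3 - 10*d^2 - 8*d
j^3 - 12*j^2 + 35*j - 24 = (j - 8)*(j - 3)*(j - 1)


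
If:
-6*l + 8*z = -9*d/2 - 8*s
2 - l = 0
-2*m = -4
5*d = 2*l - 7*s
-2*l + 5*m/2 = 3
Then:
No Solution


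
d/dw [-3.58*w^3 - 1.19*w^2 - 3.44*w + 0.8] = -10.74*w^2 - 2.38*w - 3.44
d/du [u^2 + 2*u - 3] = 2*u + 2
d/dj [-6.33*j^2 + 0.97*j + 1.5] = 0.97 - 12.66*j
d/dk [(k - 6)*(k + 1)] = 2*k - 5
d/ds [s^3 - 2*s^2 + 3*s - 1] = 3*s^2 - 4*s + 3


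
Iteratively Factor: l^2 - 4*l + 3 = (l - 1)*(l - 3)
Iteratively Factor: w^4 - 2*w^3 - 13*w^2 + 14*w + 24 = (w + 1)*(w^3 - 3*w^2 - 10*w + 24) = (w - 4)*(w + 1)*(w^2 + w - 6) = (w - 4)*(w - 2)*(w + 1)*(w + 3)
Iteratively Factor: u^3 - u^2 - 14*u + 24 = (u - 3)*(u^2 + 2*u - 8) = (u - 3)*(u + 4)*(u - 2)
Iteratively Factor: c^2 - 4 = (c - 2)*(c + 2)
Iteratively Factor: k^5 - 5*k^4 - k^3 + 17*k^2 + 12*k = (k - 4)*(k^4 - k^3 - 5*k^2 - 3*k) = (k - 4)*(k + 1)*(k^3 - 2*k^2 - 3*k) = (k - 4)*(k + 1)^2*(k^2 - 3*k) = (k - 4)*(k - 3)*(k + 1)^2*(k)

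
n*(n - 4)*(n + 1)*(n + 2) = n^4 - n^3 - 10*n^2 - 8*n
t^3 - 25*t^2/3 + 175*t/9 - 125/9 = (t - 5)*(t - 5/3)^2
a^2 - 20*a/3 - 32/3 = (a - 8)*(a + 4/3)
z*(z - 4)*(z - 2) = z^3 - 6*z^2 + 8*z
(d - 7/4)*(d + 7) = d^2 + 21*d/4 - 49/4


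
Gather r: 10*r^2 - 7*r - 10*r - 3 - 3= 10*r^2 - 17*r - 6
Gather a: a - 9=a - 9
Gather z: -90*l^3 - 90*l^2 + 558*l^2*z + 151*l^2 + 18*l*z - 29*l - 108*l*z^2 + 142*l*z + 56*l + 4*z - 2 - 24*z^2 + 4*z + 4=-90*l^3 + 61*l^2 + 27*l + z^2*(-108*l - 24) + z*(558*l^2 + 160*l + 8) + 2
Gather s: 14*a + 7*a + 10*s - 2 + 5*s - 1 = 21*a + 15*s - 3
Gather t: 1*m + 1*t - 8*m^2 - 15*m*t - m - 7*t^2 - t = -8*m^2 - 15*m*t - 7*t^2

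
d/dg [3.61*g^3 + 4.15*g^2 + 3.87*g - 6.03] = 10.83*g^2 + 8.3*g + 3.87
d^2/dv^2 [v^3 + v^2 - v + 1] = 6*v + 2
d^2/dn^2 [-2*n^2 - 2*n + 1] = -4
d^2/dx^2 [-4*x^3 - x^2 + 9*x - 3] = -24*x - 2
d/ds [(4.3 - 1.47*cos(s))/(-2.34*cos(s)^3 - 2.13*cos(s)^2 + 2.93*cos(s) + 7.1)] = (6.8796*cos(s)^3 - 27.0549*cos(s)^2 - 18.318*cos(s) + 23.036)*sin(s)/(5.4756*cos(s)^6 + 9.9684*cos(s)^5 - 9.1755*cos(s)^4 - 45.7098*cos(s)^3 - 21.6611*cos(s)^2 + 41.606*cos(s) + 50.41)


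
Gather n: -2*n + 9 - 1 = 8 - 2*n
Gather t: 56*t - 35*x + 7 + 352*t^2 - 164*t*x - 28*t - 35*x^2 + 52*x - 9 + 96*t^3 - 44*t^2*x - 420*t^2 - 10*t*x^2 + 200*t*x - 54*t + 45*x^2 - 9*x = 96*t^3 + t^2*(-44*x - 68) + t*(-10*x^2 + 36*x - 26) + 10*x^2 + 8*x - 2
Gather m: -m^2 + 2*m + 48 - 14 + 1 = -m^2 + 2*m + 35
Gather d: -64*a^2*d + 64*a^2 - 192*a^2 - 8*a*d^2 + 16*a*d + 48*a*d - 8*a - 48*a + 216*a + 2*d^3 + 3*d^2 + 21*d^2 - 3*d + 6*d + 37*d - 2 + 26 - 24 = -128*a^2 + 160*a + 2*d^3 + d^2*(24 - 8*a) + d*(-64*a^2 + 64*a + 40)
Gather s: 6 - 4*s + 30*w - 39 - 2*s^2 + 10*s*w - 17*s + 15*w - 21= -2*s^2 + s*(10*w - 21) + 45*w - 54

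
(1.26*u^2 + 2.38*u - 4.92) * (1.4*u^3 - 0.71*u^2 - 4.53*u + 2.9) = 1.764*u^5 + 2.4374*u^4 - 14.2856*u^3 - 3.6342*u^2 + 29.1896*u - 14.268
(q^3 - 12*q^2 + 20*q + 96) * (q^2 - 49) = q^5 - 12*q^4 - 29*q^3 + 684*q^2 - 980*q - 4704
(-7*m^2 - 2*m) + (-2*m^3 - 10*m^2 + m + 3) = -2*m^3 - 17*m^2 - m + 3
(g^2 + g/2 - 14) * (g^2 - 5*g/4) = g^4 - 3*g^3/4 - 117*g^2/8 + 35*g/2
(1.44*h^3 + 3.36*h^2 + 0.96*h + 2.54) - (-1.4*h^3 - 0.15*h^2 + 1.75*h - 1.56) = 2.84*h^3 + 3.51*h^2 - 0.79*h + 4.1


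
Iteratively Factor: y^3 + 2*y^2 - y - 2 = (y + 2)*(y^2 - 1) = (y - 1)*(y + 2)*(y + 1)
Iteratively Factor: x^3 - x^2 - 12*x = (x + 3)*(x^2 - 4*x) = (x - 4)*(x + 3)*(x)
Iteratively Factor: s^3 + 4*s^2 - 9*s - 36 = (s + 4)*(s^2 - 9) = (s - 3)*(s + 4)*(s + 3)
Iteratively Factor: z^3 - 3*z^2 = (z - 3)*(z^2) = z*(z - 3)*(z)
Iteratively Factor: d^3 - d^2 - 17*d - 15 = (d + 1)*(d^2 - 2*d - 15) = (d - 5)*(d + 1)*(d + 3)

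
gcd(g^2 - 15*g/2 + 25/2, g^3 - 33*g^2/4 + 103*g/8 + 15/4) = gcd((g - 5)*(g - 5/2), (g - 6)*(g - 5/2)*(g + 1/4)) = g - 5/2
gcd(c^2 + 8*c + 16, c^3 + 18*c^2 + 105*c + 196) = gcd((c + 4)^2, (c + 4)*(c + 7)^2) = c + 4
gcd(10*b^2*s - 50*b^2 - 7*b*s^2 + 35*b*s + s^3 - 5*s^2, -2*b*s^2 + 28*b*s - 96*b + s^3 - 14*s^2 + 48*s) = -2*b + s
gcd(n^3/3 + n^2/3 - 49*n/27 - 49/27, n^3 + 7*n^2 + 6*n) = n + 1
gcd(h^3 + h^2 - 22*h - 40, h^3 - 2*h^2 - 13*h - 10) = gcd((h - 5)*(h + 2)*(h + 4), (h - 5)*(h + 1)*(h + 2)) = h^2 - 3*h - 10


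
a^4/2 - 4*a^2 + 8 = (a/2 + 1)*(a - 2)^2*(a + 2)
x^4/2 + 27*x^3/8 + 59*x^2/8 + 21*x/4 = x*(x/2 + 1)*(x + 7/4)*(x + 3)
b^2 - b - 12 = (b - 4)*(b + 3)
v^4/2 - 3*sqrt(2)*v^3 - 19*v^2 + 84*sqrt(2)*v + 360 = (v/2 + sqrt(2))*(v - 6*sqrt(2))*(v - 5*sqrt(2))*(v + 3*sqrt(2))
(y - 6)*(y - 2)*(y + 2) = y^3 - 6*y^2 - 4*y + 24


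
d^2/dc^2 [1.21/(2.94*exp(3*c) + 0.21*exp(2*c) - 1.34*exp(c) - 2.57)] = ((-32.0166*exp(2*c) - 1.0164*exp(c) + 1.6214)*(2.94*exp(3*c) + 0.21*exp(2*c) - 1.34*exp(c) - 2.57) + 1.21*(8.82*exp(2*c) + 0.42*exp(c) - 1.34)*(17.64*exp(2*c) + 0.84*exp(c) - 2.68)*exp(c))*exp(c)/(2.94*exp(3*c) + 0.21*exp(2*c) - 1.34*exp(c) - 2.57)^3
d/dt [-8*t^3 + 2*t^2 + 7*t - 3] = -24*t^2 + 4*t + 7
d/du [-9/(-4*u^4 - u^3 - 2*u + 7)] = 9*(-16*u^3 - 3*u^2 - 2)/(4*u^4 + u^3 + 2*u - 7)^2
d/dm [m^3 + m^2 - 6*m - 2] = 3*m^2 + 2*m - 6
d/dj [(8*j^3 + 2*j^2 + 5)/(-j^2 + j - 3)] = (-8*j^4 + 16*j^3 - 70*j^2 - 2*j - 5)/(j^4 - 2*j^3 + 7*j^2 - 6*j + 9)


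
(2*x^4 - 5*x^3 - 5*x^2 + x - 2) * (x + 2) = 2*x^5 - x^4 - 15*x^3 - 9*x^2 - 4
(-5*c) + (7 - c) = 7 - 6*c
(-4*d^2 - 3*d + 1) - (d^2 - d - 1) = -5*d^2 - 2*d + 2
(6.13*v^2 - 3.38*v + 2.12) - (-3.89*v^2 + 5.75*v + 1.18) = 10.02*v^2 - 9.13*v + 0.94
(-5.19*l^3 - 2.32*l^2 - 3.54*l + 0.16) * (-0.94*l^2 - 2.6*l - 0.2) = 4.8786*l^5 + 15.6748*l^4 + 10.3976*l^3 + 9.5176*l^2 + 0.292*l - 0.032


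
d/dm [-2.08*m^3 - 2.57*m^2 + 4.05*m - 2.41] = -6.24*m^2 - 5.14*m + 4.05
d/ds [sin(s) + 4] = cos(s)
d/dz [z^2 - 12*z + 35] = 2*z - 12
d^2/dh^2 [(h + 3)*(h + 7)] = 2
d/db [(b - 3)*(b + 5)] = 2*b + 2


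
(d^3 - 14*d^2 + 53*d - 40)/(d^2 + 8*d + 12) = (d^3 - 14*d^2 + 53*d - 40)/(d^2 + 8*d + 12)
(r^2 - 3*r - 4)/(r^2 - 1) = (r - 4)/(r - 1)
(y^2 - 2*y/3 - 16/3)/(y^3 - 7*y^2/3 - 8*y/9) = 3*(y + 2)/(y*(3*y + 1))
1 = 1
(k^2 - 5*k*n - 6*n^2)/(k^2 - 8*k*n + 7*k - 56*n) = (k^2 - 5*k*n - 6*n^2)/(k^2 - 8*k*n + 7*k - 56*n)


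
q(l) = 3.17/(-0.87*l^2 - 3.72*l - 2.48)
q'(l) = 3.17*(1.74*l + 3.72)/(-0.87*l^2 - 3.72*l - 2.48)^2 = (5.5158*l + 11.7924)/(0.87*l^2 + 3.72*l + 2.48)^2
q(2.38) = -0.19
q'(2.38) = 0.09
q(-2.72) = 2.64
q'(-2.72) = -2.22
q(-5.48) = -0.39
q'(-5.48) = -0.27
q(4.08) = -0.10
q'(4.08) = 0.03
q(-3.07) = 4.28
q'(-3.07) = -9.37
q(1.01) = -0.44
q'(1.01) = 0.34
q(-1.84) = 2.23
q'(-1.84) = 0.82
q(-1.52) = 2.72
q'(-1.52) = 2.51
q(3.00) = -0.15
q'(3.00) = 0.06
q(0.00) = -1.28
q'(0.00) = 1.92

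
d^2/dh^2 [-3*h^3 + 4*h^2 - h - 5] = 8 - 18*h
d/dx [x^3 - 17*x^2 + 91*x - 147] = 3*x^2 - 34*x + 91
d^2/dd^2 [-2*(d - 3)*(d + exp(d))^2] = -4*(d - 3)*(d + exp(d))*exp(d) - 4*(d - 3)*(exp(d) + 1)^2 - 8*(d + exp(d))*(exp(d) + 1)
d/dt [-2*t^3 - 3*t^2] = 6*t*(-t - 1)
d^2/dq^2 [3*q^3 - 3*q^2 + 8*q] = 18*q - 6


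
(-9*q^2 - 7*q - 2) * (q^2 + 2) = -9*q^4 - 7*q^3 - 20*q^2 - 14*q - 4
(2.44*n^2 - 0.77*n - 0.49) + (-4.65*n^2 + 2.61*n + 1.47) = -2.21*n^2 + 1.84*n + 0.98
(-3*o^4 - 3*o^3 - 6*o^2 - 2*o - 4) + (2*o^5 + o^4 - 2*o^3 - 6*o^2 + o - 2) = 2*o^5 - 2*o^4 - 5*o^3 - 12*o^2 - o - 6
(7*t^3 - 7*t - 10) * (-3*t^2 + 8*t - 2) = -21*t^5 + 56*t^4 + 7*t^3 - 26*t^2 - 66*t + 20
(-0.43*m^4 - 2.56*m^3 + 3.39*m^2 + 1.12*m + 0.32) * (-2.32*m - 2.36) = 0.9976*m^5 + 6.954*m^4 - 1.8232*m^3 - 10.5988*m^2 - 3.3856*m - 0.7552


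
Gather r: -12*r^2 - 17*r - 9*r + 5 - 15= -12*r^2 - 26*r - 10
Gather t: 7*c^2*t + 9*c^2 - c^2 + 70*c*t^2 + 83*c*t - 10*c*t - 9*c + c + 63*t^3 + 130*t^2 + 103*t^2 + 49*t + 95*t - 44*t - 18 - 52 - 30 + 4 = 8*c^2 - 8*c + 63*t^3 + t^2*(70*c + 233) + t*(7*c^2 + 73*c + 100) - 96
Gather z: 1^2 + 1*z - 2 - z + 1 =0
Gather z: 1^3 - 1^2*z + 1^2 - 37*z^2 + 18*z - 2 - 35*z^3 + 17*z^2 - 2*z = -35*z^3 - 20*z^2 + 15*z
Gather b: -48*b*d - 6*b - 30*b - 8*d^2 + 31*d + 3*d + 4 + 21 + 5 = b*(-48*d - 36) - 8*d^2 + 34*d + 30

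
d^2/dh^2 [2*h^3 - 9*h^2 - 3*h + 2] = 12*h - 18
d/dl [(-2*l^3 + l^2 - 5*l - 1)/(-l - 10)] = (4*l^3 + 59*l^2 - 20*l + 49)/(l^2 + 20*l + 100)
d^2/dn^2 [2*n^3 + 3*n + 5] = 12*n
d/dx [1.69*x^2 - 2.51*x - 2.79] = 3.38*x - 2.51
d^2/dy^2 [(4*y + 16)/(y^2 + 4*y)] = 8/y^3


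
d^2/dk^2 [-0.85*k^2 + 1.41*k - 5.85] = -1.70000000000000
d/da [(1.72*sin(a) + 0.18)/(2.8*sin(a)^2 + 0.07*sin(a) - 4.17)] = (-1.008*sin(a) + 2.408*cos(2*a) - 9.593)*cos(a)/(2.8*sin(a)^2 + 0.07*sin(a) - 4.17)^2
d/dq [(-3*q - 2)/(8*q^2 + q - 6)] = (-24*q^2 - 3*q + (3*q + 2)*(16*q + 1) + 18)/(8*q^2 + q - 6)^2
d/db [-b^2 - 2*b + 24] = -2*b - 2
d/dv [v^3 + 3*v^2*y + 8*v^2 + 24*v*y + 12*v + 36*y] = 3*v^2 + 6*v*y + 16*v + 24*y + 12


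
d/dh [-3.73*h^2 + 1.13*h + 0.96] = 1.13 - 7.46*h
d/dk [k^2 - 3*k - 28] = 2*k - 3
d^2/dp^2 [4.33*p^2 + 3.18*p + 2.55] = 8.66000000000000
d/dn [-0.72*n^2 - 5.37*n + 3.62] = -1.44*n - 5.37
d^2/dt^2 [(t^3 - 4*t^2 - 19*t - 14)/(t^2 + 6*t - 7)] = 24*(4*t^3 - 21*t^2 - 42*t - 133)/(t^6 + 18*t^5 + 87*t^4 - 36*t^3 - 609*t^2 + 882*t - 343)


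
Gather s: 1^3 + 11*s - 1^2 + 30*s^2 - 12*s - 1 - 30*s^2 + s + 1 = 0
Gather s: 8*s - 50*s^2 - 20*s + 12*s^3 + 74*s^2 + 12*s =12*s^3 + 24*s^2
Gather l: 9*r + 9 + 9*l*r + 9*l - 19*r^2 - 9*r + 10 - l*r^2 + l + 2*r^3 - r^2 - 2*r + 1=l*(-r^2 + 9*r + 10) + 2*r^3 - 20*r^2 - 2*r + 20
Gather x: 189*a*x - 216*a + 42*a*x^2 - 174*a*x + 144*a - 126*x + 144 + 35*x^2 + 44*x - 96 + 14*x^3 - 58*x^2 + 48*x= -72*a + 14*x^3 + x^2*(42*a - 23) + x*(15*a - 34) + 48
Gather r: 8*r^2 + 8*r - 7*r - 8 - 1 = 8*r^2 + r - 9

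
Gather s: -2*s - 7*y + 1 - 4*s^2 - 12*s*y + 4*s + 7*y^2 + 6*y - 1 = -4*s^2 + s*(2 - 12*y) + 7*y^2 - y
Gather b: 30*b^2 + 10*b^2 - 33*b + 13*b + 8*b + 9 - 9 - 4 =40*b^2 - 12*b - 4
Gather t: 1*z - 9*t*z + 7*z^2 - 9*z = -9*t*z + 7*z^2 - 8*z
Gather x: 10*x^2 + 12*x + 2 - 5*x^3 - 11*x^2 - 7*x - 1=-5*x^3 - x^2 + 5*x + 1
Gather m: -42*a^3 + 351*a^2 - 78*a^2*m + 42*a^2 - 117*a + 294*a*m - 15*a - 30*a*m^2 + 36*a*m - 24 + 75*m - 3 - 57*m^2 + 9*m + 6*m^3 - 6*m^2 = -42*a^3 + 393*a^2 - 132*a + 6*m^3 + m^2*(-30*a - 63) + m*(-78*a^2 + 330*a + 84) - 27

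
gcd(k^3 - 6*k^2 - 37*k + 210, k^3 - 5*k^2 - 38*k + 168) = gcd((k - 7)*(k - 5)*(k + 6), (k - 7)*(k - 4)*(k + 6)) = k^2 - k - 42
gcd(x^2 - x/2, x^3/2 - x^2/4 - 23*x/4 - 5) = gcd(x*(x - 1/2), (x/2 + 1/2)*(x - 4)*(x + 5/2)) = 1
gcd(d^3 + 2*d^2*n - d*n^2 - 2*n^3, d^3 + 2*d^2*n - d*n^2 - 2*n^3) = d^3 + 2*d^2*n - d*n^2 - 2*n^3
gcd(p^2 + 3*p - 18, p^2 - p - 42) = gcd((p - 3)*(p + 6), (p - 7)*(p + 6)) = p + 6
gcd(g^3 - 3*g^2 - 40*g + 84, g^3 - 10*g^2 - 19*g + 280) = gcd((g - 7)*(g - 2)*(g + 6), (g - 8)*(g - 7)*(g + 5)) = g - 7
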